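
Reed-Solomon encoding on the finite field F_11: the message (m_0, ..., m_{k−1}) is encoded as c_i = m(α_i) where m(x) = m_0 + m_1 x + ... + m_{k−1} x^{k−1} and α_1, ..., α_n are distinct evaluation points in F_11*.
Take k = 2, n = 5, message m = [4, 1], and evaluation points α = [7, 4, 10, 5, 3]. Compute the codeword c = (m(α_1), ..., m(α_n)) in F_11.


c = [0, 8, 3, 9, 7]

Message polynomial: m(x) = 4 + 1·x (mod 11).
For each evaluation point α_i, compute m(α_i) mod 11:
  α_1 = 7: Horner steps 1 → 0, so m(7) = 0.
  α_2 = 4: Horner steps 1 → 8, so m(4) = 8.
  α_3 = 10: Horner steps 1 → 3, so m(10) = 3.
  α_4 = 5: Horner steps 1 → 9, so m(5) = 9.
  α_5 = 3: Horner steps 1 → 7, so m(3) = 7.
Codeword c = [0, 8, 3, 9, 7] ∈ F_11^5.


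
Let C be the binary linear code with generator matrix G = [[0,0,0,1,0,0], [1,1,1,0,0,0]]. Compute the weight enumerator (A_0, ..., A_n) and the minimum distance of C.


Weight distribution: A_0 = 1, A_1 = 1, A_3 = 1, A_4 = 1. Minimum distance d = 1.

Enumerate all 2^2 = 4 messages m ∈ F_2^2.
For each, compute codeword c = mG in F_2^6, then tally its weight.
  m = 00 → c = 000000, weight = 0.
  m = 10 → c = 000100, weight = 1.
  m = 01 → c = 111000, weight = 3.
  m = 11 → c = 111100, weight = 4.
Tally weights:
  weight 0: 1 codewords.
  weight 1: 1 codewords.
  weight 3: 1 codewords.
  weight 4: 1 codewords.
Minimum distance d = smallest w > 0 with A_w > 0 = 1.
Sanity: Σ A_w = 4 = 2^2 = 4 ✓.


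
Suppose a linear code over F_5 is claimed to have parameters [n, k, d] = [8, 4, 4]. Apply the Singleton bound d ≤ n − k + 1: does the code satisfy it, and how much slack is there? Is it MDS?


Singleton RHS = n − k + 1 = 5, slack = 1, bound satisfied, not MDS.

Singleton bound: d ≤ n − k + 1.
Here n = 8, k = 4, so n − k + 1 = 5.
Given d = 4, check d ≤ 5: YES.
Slack = (n − k + 1) − d = 1.
The code is NOT MDS (slack = 1 > 0).
Description: the claimed parameters are [8, 4, 4]_5; such a code would be non-MDS.


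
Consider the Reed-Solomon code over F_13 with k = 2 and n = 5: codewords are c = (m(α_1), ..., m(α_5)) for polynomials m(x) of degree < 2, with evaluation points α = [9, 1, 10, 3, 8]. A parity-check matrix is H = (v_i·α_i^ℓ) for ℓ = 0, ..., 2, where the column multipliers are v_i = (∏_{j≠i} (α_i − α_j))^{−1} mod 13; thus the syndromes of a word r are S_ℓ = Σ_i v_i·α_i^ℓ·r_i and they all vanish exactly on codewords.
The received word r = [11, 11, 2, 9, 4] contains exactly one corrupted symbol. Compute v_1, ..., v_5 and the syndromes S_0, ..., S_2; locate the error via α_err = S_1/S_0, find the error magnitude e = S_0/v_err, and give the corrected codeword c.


S = (2, 5, 6), error at position 1, error magnitude e = 8, c = [3, 11, 2, 9, 4].

Step 1: column multipliers v_i = (∏_{j≠i}(α_i − α_j))^{−1} mod 13.
  i = 1 (α = 9): (9−1)(9−10)(9−3)(9−8) = 8·(−1)·6·1 = −48 ≡ 4, so v_1 = 4^{−1} = 10 (mod 13).
  i = 2 (α = 1): (1−9)(1−10)(1−3)(1−8) = (−8)·(−9)·(−2)·(−7) = 1008 ≡ 7, so v_2 = 7^{−1} = 2 (mod 13).
  i = 3 (α = 10): (10−9)(10−1)(10−3)(10−8) = 1·9·7·2 = 126 ≡ 9, so v_3 = 9^{−1} = 3 (mod 13).
  i = 4 (α = 3): (3−9)(3−1)(3−10)(3−8) = (−6)·2·(−7)·(−5) = −420 ≡ 9, so v_4 = 9^{−1} = 3 (mod 13).
  i = 5 (α = 8): (8−9)(8−1)(8−10)(8−3) = (−1)·7·(−2)·5 = 70 ≡ 5, so v_5 = 5^{−1} = 8 (mod 13).
  v = [10, 2, 3, 3, 8].
Step 2: syndromes of r = [11, 11, 2, 9, 4] (all sums mod 13).
  S_0 = Σ v_i r_i = 10·11 + 2·11 + 3·2 + 3·9 + 8·4 = 197 ≡ 2.
  S_1 = Σ v_i α_i r_i = 10·9·11 + 2·1·11 + 3·10·2 + 3·3·9 + 8·8·4 = 1409 ≡ 5.
  α_i^2 mod 13 = [3, 1, 9, 9, 12].
  S_2 = Σ v_i α_i^2 r_i = 10·3·11 + 2·1·11 + 3·9·2 + 3·9·9 + 8·12·4 = 1033 ≡ 6.
  S = (2, 5, 6) ≠ 0, so r is not a codeword (an error is present).
Step 3: locate the error. For a single error e at position i, S_ℓ = v_i·e·α_i^ℓ, so α_err = S_1/S_0.
  S_0^{−1} = 2^{−1} = 7 (mod 13), so α_err = 5·7 = 35 ≡ 9 = α_1. Error position i = 1.
  Consistency check: S_2/S_1 = 6·8 = 48 ≡ 9 = α_err ✓ (single-error assumption holds).
Step 4: error magnitude e = S_0/v_1 = S_0·∏_{j≠1}(α_1 − α_j) = 2·4 = 8 ≡ 8 (mod 13).
Step 5: correct position 1: c_1 = r_1 − e = 11 − 8 ≡ 3 (mod 13). Hence c = [3, 11, 2, 9, 4].
  Check: interpolating c through the α_i gives m(x) = 12 + 12·x (degree < 2) with m(α_i) = c_i for every i, so c is indeed a codeword.


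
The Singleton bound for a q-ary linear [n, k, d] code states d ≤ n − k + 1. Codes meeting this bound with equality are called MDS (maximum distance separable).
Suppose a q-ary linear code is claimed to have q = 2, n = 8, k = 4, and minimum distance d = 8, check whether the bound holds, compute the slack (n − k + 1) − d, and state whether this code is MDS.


Singleton RHS = n − k + 1 = 5, slack = -3, bound violated (no such code; not MDS).

Singleton bound: d ≤ n − k + 1.
Here n = 8, k = 4, so n − k + 1 = 5.
Given d = 8, check d ≤ 5: NO.
Slack = (n − k + 1) − d = -3.
The slack is negative: d = 8 exceeds n − k + 1 = 5 by 3, so the Singleton bound is violated and no linear [8, 4, 8]_2 code can exist. In particular it is not MDS (MDS requires d = n − k + 1 exactly).
Description: the claimed parameters are [8, 4, 8]_2; such a code would be impossible (violates the Singleton bound).


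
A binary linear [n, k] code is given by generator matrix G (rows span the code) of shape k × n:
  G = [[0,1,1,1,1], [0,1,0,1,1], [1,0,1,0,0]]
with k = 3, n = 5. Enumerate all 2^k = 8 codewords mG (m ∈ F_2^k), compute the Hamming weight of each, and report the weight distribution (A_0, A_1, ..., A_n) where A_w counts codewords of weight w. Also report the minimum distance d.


Weight distribution: A_0 = 1, A_1 = 2, A_2 = 1, A_3 = 1, A_4 = 2, A_5 = 1. Minimum distance d = 1.

Enumerate all 2^3 = 8 messages m ∈ F_2^3.
For each, compute codeword c = mG in F_2^5, then tally its weight.
  m = 000 → c = 00000, weight = 0.
  m = 100 → c = 01111, weight = 4.
  m = 010 → c = 01011, weight = 3.
  m = 110 → c = 00100, weight = 1.
  m = 001 → c = 10100, weight = 2.
  m = 101 → c = 11011, weight = 4.
  m = 011 → c = 11111, weight = 5.
  m = 111 → c = 10000, weight = 1.
Tally weights:
  weight 0: 1 codewords.
  weight 1: 2 codewords.
  weight 2: 1 codewords.
  weight 3: 1 codewords.
  weight 4: 2 codewords.
  weight 5: 1 codewords.
Minimum distance d = smallest w > 0 with A_w > 0 = 1.
Sanity: Σ A_w = 8 = 2^3 = 8 ✓.


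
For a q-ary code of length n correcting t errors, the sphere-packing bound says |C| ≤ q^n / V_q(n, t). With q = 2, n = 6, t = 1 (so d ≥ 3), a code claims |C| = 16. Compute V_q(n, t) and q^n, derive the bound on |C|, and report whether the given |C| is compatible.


V_q(n, t) = 7, q^n = 64, Hamming bound = 9, |C| = 16 > bound (violated).

Step 1: Compute V_q(n, t) = Σ_{j=0}^1 C(n, j) (q−1)^j.
  j = 0: C(6,0)·(1)^0 = 1·1 = 1.
  j = 1: C(6,1)·(1)^1 = 6·1 = 6.
  V_q(n, t) = 1 + 6 = 7.
Step 2: q^n = 2^6 = 64.
Step 3: Hamming bound ⌊q^n / V_q(n,t)⌋ = ⌊64/7⌋ = 9.
Step 4: Compare |C| = 16 to 9: violated.
The claimed |C| lies above the Hamming bound, so no 2-ary code of length 6 with d ≥ 3 can have 16 codewords.


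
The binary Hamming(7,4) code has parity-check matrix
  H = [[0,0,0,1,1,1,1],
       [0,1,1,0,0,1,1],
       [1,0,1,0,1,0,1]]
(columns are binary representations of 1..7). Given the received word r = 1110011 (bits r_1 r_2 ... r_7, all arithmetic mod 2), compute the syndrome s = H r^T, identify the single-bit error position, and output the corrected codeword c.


s = (0, 0, 1)^T, error position = 1, corrected codeword c = 0110011

Compute s = H r^T mod 2 one row at a time:
  s_1 = 0 + 0 + 1 + 1 = 2 ≡ 0 (mod 2).
  s_2 = 1 + 1 + 1 + 1 = 4 ≡ 0 (mod 2).
  s_3 = 1 + 1 + 0 + 1 = 3 ≡ 1 (mod 2).
s = (0, 0, 1)^T — this equals column 1 of H (binary 001), so error is at position 1.
Correct: flip bit 1 of r = 1110011 to get c = 0110011.


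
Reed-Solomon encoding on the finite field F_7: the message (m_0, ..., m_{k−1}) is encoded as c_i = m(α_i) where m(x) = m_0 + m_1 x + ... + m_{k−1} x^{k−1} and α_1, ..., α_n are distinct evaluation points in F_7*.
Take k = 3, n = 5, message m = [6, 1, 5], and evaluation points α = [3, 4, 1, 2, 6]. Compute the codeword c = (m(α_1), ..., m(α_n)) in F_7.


c = [5, 6, 5, 0, 3]

Message polynomial: m(x) = 6 + 1·x + 5·x^2 (mod 7).
For each evaluation point α_i, compute m(α_i) mod 7:
  α_1 = 3: Horner steps 5 → 2 → 5, so m(3) = 5.
  α_2 = 4: Horner steps 5 → 0 → 6, so m(4) = 6.
  α_3 = 1: Horner steps 5 → 6 → 5, so m(1) = 5.
  α_4 = 2: Horner steps 5 → 4 → 0, so m(2) = 0.
  α_5 = 6: Horner steps 5 → 3 → 3, so m(6) = 3.
Codeword c = [5, 6, 5, 0, 3] ∈ F_7^5.


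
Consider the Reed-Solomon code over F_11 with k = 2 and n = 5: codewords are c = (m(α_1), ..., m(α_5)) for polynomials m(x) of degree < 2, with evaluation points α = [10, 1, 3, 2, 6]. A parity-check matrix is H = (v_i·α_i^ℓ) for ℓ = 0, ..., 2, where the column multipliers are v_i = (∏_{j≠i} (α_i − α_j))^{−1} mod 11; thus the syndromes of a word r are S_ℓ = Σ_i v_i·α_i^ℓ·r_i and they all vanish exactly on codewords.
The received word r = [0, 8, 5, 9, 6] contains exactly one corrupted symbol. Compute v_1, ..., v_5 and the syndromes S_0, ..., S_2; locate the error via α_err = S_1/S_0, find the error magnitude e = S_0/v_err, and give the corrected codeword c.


S = (8, 5, 10), error at position 4, error magnitude e = 8, c = [0, 8, 5, 1, 6].

Step 1: column multipliers v_i = (∏_{j≠i}(α_i − α_j))^{−1} mod 11.
  i = 1 (α = 10): (10−1)(10−3)(10−2)(10−6) = 9·7·8·4 = 2016 ≡ 3, so v_1 = 3^{−1} = 4 (mod 11).
  i = 2 (α = 1): (1−10)(1−3)(1−2)(1−6) = (−9)·(−2)·(−1)·(−5) = 90 ≡ 2, so v_2 = 2^{−1} = 6 (mod 11).
  i = 3 (α = 3): (3−10)(3−1)(3−2)(3−6) = (−7)·2·1·(−3) = 42 ≡ 9, so v_3 = 9^{−1} = 5 (mod 11).
  i = 4 (α = 2): (2−10)(2−1)(2−3)(2−6) = (−8)·1·(−1)·(−4) = −32 ≡ 1, so v_4 = 1^{−1} = 1 (mod 11).
  i = 5 (α = 6): (6−10)(6−1)(6−3)(6−2) = (−4)·5·3·4 = −240 ≡ 2, so v_5 = 2^{−1} = 6 (mod 11).
  v = [4, 6, 5, 1, 6].
Step 2: syndromes of r = [0, 8, 5, 9, 6] (all sums mod 11).
  S_0 = Σ v_i r_i = 4·0 + 6·8 + 5·5 + 1·9 + 6·6 = 118 ≡ 8.
  S_1 = Σ v_i α_i r_i = 4·10·0 + 6·1·8 + 5·3·5 + 1·2·9 + 6·6·6 = 357 ≡ 5.
  α_i^2 mod 11 = [1, 1, 9, 4, 3].
  S_2 = Σ v_i α_i^2 r_i = 4·1·0 + 6·1·8 + 5·9·5 + 1·4·9 + 6·3·6 = 417 ≡ 10.
  S = (8, 5, 10) ≠ 0, so r is not a codeword (an error is present).
Step 3: locate the error. For a single error e at position i, S_ℓ = v_i·e·α_i^ℓ, so α_err = S_1/S_0.
  S_0^{−1} = 8^{−1} = 7 (mod 11), so α_err = 5·7 = 35 ≡ 2 = α_4. Error position i = 4.
  Consistency check: S_2/S_1 = 10·9 = 90 ≡ 2 = α_err ✓ (single-error assumption holds).
Step 4: error magnitude e = S_0/v_4 = S_0·∏_{j≠4}(α_4 − α_j) = 8·1 = 8 ≡ 8 (mod 11).
Step 5: correct position 4: c_4 = r_4 − e = 9 − 8 ≡ 1 (mod 11). Hence c = [0, 8, 5, 1, 6].
  Check: interpolating c through the α_i gives m(x) = 4 + 4·x (degree < 2) with m(α_i) = c_i for every i, so c is indeed a codeword.


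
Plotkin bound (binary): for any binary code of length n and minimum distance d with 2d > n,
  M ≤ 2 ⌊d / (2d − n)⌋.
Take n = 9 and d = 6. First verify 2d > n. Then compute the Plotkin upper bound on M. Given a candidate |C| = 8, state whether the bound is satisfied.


Plotkin bound M ≤ 4; given |C| = 8 > bound (violated).

Check applicability: 2d = 12, n = 9.
2d − n = 3 > 0, so Plotkin applies.
Compute d/(2d−n) = 6/3 ≈ 2.0000.
⌊d/(2d−n)⌋ = 2.
Plotkin bound: M ≤ 2·2 = 4.
Given |C| = 8, check: VIOLATED.
This |C| is above the Plotkin bound, so no binary code with n = 9, d = 6 and 8 codewords exists.


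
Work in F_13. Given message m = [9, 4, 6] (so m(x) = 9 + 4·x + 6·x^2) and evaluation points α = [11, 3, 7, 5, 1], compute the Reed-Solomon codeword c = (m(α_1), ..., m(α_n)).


c = [12, 10, 6, 10, 6]

Message polynomial: m(x) = 9 + 4·x + 6·x^2 (mod 13).
For each evaluation point α_i, compute m(α_i) mod 13:
  α_1 = 11: Horner steps 6 → 5 → 12, so m(11) = 12.
  α_2 = 3: Horner steps 6 → 9 → 10, so m(3) = 10.
  α_3 = 7: Horner steps 6 → 7 → 6, so m(7) = 6.
  α_4 = 5: Horner steps 6 → 8 → 10, so m(5) = 10.
  α_5 = 1: Horner steps 6 → 10 → 6, so m(1) = 6.
Codeword c = [12, 10, 6, 10, 6] ∈ F_13^5.


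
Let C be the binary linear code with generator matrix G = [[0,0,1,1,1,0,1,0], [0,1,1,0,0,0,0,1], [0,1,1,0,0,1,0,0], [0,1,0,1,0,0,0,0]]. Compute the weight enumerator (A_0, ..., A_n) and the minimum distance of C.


Weight distribution: A_0 = 1, A_2 = 2, A_3 = 6, A_4 = 3, A_5 = 2, A_6 = 2. Minimum distance d = 2.

Enumerate all 2^4 = 16 messages m ∈ F_2^4.
For each, compute codeword c = mG in F_2^8, then tally its weight.
  m = 0000 → c = 00000000, weight = 0.
  m = 1000 → c = 00111010, weight = 4.
  m = 0100 → c = 01100001, weight = 3.
  m = 1100 → c = 01011011, weight = 5.
  m = 0010 → c = 01100100, weight = 3.
  m = 1010 → c = 01011110, weight = 5.
  m = 0110 → c = 00000101, weight = 2.
  m = 1110 → c = 00111111, weight = 6.
  m = 0001 → c = 01010000, weight = 2.
  m = 1001 → c = 01101010, weight = 4.
  m = 0101 → c = 00110001, weight = 3.
  m = 1101 → c = 00001011, weight = 3.
  m = 0011 → c = 00110100, weight = 3.
  m = 1011 → c = 00001110, weight = 3.
  m = 0111 → c = 01010101, weight = 4.
  m = 1111 → c = 01101111, weight = 6.
Tally weights:
  weight 0: 1 codewords.
  weight 2: 2 codewords.
  weight 3: 6 codewords.
  weight 4: 3 codewords.
  weight 5: 2 codewords.
  weight 6: 2 codewords.
Minimum distance d = smallest w > 0 with A_w > 0 = 2.
Sanity: Σ A_w = 16 = 2^4 = 16 ✓.


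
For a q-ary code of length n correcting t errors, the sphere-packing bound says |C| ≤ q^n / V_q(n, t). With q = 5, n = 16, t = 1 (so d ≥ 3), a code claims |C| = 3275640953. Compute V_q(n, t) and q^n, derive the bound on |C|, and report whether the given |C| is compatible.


V_q(n, t) = 65, q^n = 152587890625, Hamming bound = 2347506009, |C| = 3275640953 > bound (violated).

Step 1: Compute V_q(n, t) = Σ_{j=0}^1 C(n, j) (q−1)^j.
  j = 0: C(16,0)·(4)^0 = 1·1 = 1.
  j = 1: C(16,1)·(4)^1 = 16·4 = 64.
  V_q(n, t) = 1 + 64 = 65.
Step 2: q^n = 5^16 = 152587890625.
Step 3: Hamming bound ⌊q^n / V_q(n,t)⌋ = ⌊152587890625/65⌋ = 2347506009.
Step 4: Compare |C| = 3275640953 to 2347506009: violated.
The claimed |C| lies above the Hamming bound, so no 5-ary code of length 16 with d ≥ 3 can have 3275640953 codewords.


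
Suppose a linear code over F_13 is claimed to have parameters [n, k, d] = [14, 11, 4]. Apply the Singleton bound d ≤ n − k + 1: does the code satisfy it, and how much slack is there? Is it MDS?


Singleton RHS = n − k + 1 = 4, slack = 0, bound satisfied, MDS.

Singleton bound: d ≤ n − k + 1.
Here n = 14, k = 11, so n − k + 1 = 4.
Given d = 4, check d ≤ 4: YES.
Slack = (n − k + 1) − d = 0.
The code is MDS (slack = 0).
Description: the claimed parameters are [14, 11, 4]_13; such a code would be MDS (meets Singleton bound).


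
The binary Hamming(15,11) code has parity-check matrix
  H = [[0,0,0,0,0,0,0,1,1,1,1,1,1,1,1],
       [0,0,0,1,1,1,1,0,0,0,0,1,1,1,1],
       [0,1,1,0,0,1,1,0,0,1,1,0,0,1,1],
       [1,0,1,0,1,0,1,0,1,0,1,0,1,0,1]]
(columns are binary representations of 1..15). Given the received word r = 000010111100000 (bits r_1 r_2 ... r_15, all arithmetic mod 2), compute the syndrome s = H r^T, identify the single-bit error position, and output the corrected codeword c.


s = (1, 0, 0, 1)^T, error position = 9, corrected codeword c = 000010110100000

Compute s = H r^T mod 2 one row at a time:
  s_1 = 1 + 1 + 1 + 0 + 0 + 0 + 0 + 0 = 3 ≡ 1 (mod 2).
  s_2 = 0 + 1 + 0 + 1 + 0 + 0 + 0 + 0 = 2 ≡ 0 (mod 2).
  s_3 = 0 + 0 + 0 + 1 + 1 + 0 + 0 + 0 = 2 ≡ 0 (mod 2).
  s_4 = 0 + 0 + 1 + 1 + 1 + 0 + 0 + 0 = 3 ≡ 1 (mod 2).
s = (1, 0, 0, 1)^T — this equals column 9 of H (binary 1001), so error is at position 9.
Correct: flip bit 9 of r = 000010111100000 to get c = 000010110100000.


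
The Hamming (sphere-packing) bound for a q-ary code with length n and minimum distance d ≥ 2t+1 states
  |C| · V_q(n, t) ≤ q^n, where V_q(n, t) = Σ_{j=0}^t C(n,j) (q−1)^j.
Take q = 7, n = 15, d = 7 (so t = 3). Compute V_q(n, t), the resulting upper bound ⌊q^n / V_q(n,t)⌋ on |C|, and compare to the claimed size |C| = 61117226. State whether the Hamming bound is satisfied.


V_q(n, t) = 102151, q^n = 4747561509943, Hamming bound = 46475918, |C| = 61117226 > bound (violated).

Step 1: Compute V_q(n, t) = Σ_{j=0}^3 C(n, j) (q−1)^j.
  j = 0: C(15,0)·(6)^0 = 1·1 = 1.
  j = 1: C(15,1)·(6)^1 = 15·6 = 90.
  j = 2: C(15,2)·(6)^2 = 105·36 = 3780.
  j = 3: C(15,3)·(6)^3 = 455·216 = 98280.
  V_q(n, t) = 1 + 90 + 3780 + 98280 = 102151.
Step 2: q^n = 7^15 = 4747561509943.
Step 3: Hamming bound ⌊q^n / V_q(n,t)⌋ = ⌊4747561509943/102151⌋ = 46475918.
Step 4: Compare |C| = 61117226 to 46475918: violated.
The claimed |C| lies above the Hamming bound, so no 7-ary code of length 15 with d ≥ 7 can have 61117226 codewords.


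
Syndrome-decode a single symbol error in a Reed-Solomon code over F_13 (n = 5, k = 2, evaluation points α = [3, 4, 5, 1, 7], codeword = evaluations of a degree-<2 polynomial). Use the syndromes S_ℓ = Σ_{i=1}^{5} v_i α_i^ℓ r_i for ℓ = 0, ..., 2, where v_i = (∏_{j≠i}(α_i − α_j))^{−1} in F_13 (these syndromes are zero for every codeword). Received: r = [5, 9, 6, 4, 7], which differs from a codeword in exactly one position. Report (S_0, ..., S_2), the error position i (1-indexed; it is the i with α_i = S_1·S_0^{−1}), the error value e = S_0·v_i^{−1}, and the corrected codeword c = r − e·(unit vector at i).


S = (4, 3, 12), error at position 2, error magnitude e = 10, c = [5, 12, 6, 4, 7].

Step 1: column multipliers v_i = (∏_{j≠i}(α_i − α_j))^{−1} mod 13.
  i = 1 (α = 3): (3−4)(3−5)(3−1)(3−7) = (−1)·(−2)·2·(−4) = −16 ≡ 10, so v_1 = 10^{−1} = 4 (mod 13).
  i = 2 (α = 4): (4−3)(4−5)(4−1)(4−7) = 1·(−1)·3·(−3) = 9 ≡ 9, so v_2 = 9^{−1} = 3 (mod 13).
  i = 3 (α = 5): (5−3)(5−4)(5−1)(5−7) = 2·1·4·(−2) = −16 ≡ 10, so v_3 = 10^{−1} = 4 (mod 13).
  i = 4 (α = 1): (1−3)(1−4)(1−5)(1−7) = (−2)·(−3)·(−4)·(−6) = 144 ≡ 1, so v_4 = 1^{−1} = 1 (mod 13).
  i = 5 (α = 7): (7−3)(7−4)(7−5)(7−1) = 4·3·2·6 = 144 ≡ 1, so v_5 = 1^{−1} = 1 (mod 13).
  v = [4, 3, 4, 1, 1].
Step 2: syndromes of r = [5, 9, 6, 4, 7] (all sums mod 13).
  S_0 = Σ v_i r_i = 4·5 + 3·9 + 4·6 + 1·4 + 1·7 = 82 ≡ 4.
  S_1 = Σ v_i α_i r_i = 4·3·5 + 3·4·9 + 4·5·6 + 1·1·4 + 1·7·7 = 341 ≡ 3.
  α_i^2 mod 13 = [9, 3, 12, 1, 10].
  S_2 = Σ v_i α_i^2 r_i = 4·9·5 + 3·3·9 + 4·12·6 + 1·1·4 + 1·10·7 = 623 ≡ 12.
  S = (4, 3, 12) ≠ 0, so r is not a codeword (an error is present).
Step 3: locate the error. For a single error e at position i, S_ℓ = v_i·e·α_i^ℓ, so α_err = S_1/S_0.
  S_0^{−1} = 4^{−1} = 10 (mod 13), so α_err = 3·10 = 30 ≡ 4 = α_2. Error position i = 2.
  Consistency check: S_2/S_1 = 12·9 = 108 ≡ 4 = α_err ✓ (single-error assumption holds).
Step 4: error magnitude e = S_0/v_2 = S_0·∏_{j≠2}(α_2 − α_j) = 4·9 = 36 ≡ 10 (mod 13).
Step 5: correct position 2: c_2 = r_2 − e = 9 − 10 ≡ 12 (mod 13). Hence c = [5, 12, 6, 4, 7].
  Check: interpolating c through the α_i gives m(x) = 10 + 7·x (degree < 2) with m(α_i) = c_i for every i, so c is indeed a codeword.


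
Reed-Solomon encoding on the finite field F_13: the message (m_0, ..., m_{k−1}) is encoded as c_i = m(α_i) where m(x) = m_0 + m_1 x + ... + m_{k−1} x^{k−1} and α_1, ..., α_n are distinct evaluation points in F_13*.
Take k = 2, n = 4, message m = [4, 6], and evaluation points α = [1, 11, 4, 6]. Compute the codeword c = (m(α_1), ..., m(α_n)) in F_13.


c = [10, 5, 2, 1]

Message polynomial: m(x) = 4 + 6·x (mod 13).
For each evaluation point α_i, compute m(α_i) mod 13:
  α_1 = 1: Horner steps 6 → 10, so m(1) = 10.
  α_2 = 11: Horner steps 6 → 5, so m(11) = 5.
  α_3 = 4: Horner steps 6 → 2, so m(4) = 2.
  α_4 = 6: Horner steps 6 → 1, so m(6) = 1.
Codeword c = [10, 5, 2, 1] ∈ F_13^4.


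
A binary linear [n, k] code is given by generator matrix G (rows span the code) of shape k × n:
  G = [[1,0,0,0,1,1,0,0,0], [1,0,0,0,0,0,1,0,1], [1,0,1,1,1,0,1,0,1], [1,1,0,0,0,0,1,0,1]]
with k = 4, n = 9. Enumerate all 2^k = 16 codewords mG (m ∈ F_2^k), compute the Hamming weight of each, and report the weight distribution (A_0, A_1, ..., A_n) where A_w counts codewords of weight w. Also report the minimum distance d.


Weight distribution: A_0 = 1, A_1 = 1, A_3 = 3, A_4 = 5, A_5 = 3, A_6 = 2, A_7 = 1. Minimum distance d = 1.

Enumerate all 2^4 = 16 messages m ∈ F_2^4.
For each, compute codeword c = mG in F_2^9, then tally its weight.
  m = 0000 → c = 000000000, weight = 0.
  m = 1000 → c = 100011000, weight = 3.
  m = 0100 → c = 100000101, weight = 3.
  m = 1100 → c = 000011101, weight = 4.
  m = 0010 → c = 101110101, weight = 6.
  m = 1010 → c = 001101101, weight = 5.
  m = 0110 → c = 001110000, weight = 3.
  m = 1110 → c = 101101000, weight = 4.
  m = 0001 → c = 110000101, weight = 4.
  m = 1001 → c = 010011101, weight = 5.
  m = 0101 → c = 010000000, weight = 1.
  m = 1101 → c = 110011000, weight = 4.
  m = 0011 → c = 011110000, weight = 4.
  m = 1011 → c = 111101000, weight = 5.
  m = 0111 → c = 111110101, weight = 7.
  m = 1111 → c = 011101101, weight = 6.
Tally weights:
  weight 0: 1 codewords.
  weight 1: 1 codewords.
  weight 3: 3 codewords.
  weight 4: 5 codewords.
  weight 5: 3 codewords.
  weight 6: 2 codewords.
  weight 7: 1 codewords.
Minimum distance d = smallest w > 0 with A_w > 0 = 1.
Sanity: Σ A_w = 16 = 2^4 = 16 ✓.


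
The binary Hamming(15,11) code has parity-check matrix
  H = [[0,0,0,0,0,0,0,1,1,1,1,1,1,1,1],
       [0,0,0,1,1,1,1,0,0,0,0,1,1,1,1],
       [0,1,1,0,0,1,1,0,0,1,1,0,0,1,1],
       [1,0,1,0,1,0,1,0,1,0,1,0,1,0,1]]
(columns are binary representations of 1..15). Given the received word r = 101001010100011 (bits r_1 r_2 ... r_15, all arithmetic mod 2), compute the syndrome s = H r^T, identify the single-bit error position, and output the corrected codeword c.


s = (0, 1, 1, 1)^T, error position = 7, corrected codeword c = 101001110100011

Compute s = H r^T mod 2 one row at a time:
  s_1 = 1 + 0 + 1 + 0 + 0 + 0 + 1 + 1 = 4 ≡ 0 (mod 2).
  s_2 = 0 + 0 + 1 + 0 + 0 + 0 + 1 + 1 = 3 ≡ 1 (mod 2).
  s_3 = 0 + 1 + 1 + 0 + 1 + 0 + 1 + 1 = 5 ≡ 1 (mod 2).
  s_4 = 1 + 1 + 0 + 0 + 0 + 0 + 0 + 1 = 3 ≡ 1 (mod 2).
s = (0, 1, 1, 1)^T — this equals column 7 of H (binary 0111), so error is at position 7.
Correct: flip bit 7 of r = 101001010100011 to get c = 101001110100011.


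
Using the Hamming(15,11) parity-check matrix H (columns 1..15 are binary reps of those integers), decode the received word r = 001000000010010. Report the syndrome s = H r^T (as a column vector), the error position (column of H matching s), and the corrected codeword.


s = (0, 1, 1, 0)^T, error position = 6, corrected codeword c = 001001000010010

Compute s = H r^T mod 2 one row at a time:
  s_1 = 0 + 0 + 0 + 1 + 0 + 0 + 1 + 0 = 2 ≡ 0 (mod 2).
  s_2 = 0 + 0 + 0 + 0 + 0 + 0 + 1 + 0 = 1 ≡ 1 (mod 2).
  s_3 = 0 + 1 + 0 + 0 + 0 + 1 + 1 + 0 = 3 ≡ 1 (mod 2).
  s_4 = 0 + 1 + 0 + 0 + 0 + 1 + 0 + 0 = 2 ≡ 0 (mod 2).
s = (0, 1, 1, 0)^T — this equals column 6 of H (binary 0110), so error is at position 6.
Correct: flip bit 6 of r = 001000000010010 to get c = 001001000010010.


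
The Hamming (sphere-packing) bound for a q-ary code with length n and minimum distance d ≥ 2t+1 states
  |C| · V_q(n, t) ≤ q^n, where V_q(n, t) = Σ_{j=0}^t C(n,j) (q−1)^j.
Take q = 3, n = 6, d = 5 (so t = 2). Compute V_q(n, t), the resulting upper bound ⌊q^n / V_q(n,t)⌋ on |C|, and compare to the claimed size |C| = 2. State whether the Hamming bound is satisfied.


V_q(n, t) = 73, q^n = 729, Hamming bound = 9, |C| = 2 ≤ bound (satisfied).

Step 1: Compute V_q(n, t) = Σ_{j=0}^2 C(n, j) (q−1)^j.
  j = 0: C(6,0)·(2)^0 = 1·1 = 1.
  j = 1: C(6,1)·(2)^1 = 6·2 = 12.
  j = 2: C(6,2)·(2)^2 = 15·4 = 60.
  V_q(n, t) = 1 + 12 + 60 = 73.
Step 2: q^n = 3^6 = 729.
Step 3: Hamming bound ⌊q^n / V_q(n,t)⌋ = ⌊729/73⌋ = 9.
Step 4: Compare |C| = 2 to 9: satisfied.
The claimed |C| lies below the Hamming bound.


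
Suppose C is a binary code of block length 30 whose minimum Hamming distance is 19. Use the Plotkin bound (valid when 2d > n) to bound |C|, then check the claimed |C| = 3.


Plotkin bound M ≤ 4; given |C| = 3 ≤ bound (satisfied).

Check applicability: 2d = 38, n = 30.
2d − n = 8 > 0, so Plotkin applies.
Compute d/(2d−n) = 19/8 ≈ 2.3750.
⌊d/(2d−n)⌋ = 2.
Plotkin bound: M ≤ 2·2 = 4.
Given |C| = 3, check: satisfied.
This |C| is below the Plotkin bound.


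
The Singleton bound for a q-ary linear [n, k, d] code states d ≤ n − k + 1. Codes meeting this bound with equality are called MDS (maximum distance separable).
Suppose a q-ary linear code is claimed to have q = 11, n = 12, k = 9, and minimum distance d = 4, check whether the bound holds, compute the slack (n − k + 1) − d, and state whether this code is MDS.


Singleton RHS = n − k + 1 = 4, slack = 0, bound satisfied, MDS.

Singleton bound: d ≤ n − k + 1.
Here n = 12, k = 9, so n − k + 1 = 4.
Given d = 4, check d ≤ 4: YES.
Slack = (n − k + 1) − d = 0.
The code is MDS (slack = 0).
Description: the claimed parameters are [12, 9, 4]_11; such a code would be MDS (meets Singleton bound).


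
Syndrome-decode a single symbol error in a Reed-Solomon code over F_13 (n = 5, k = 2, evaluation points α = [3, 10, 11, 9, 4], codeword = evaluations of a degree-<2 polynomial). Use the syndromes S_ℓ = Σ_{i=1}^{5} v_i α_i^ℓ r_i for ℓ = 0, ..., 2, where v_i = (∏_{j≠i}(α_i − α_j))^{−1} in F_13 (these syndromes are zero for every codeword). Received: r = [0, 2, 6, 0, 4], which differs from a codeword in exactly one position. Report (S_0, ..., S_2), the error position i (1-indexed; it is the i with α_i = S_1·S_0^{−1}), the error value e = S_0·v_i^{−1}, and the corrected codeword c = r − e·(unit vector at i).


S = (10, 12, 4), error at position 4, error magnitude e = 2, c = [0, 2, 6, 11, 4].

Step 1: column multipliers v_i = (∏_{j≠i}(α_i − α_j))^{−1} mod 13.
  i = 1 (α = 3): (3−10)(3−11)(3−9)(3−4) = (−7)·(−8)·(−6)·(−1) = 336 ≡ 11, so v_1 = 11^{−1} = 6 (mod 13).
  i = 2 (α = 10): (10−3)(10−11)(10−9)(10−4) = 7·(−1)·1·6 = −42 ≡ 10, so v_2 = 10^{−1} = 4 (mod 13).
  i = 3 (α = 11): (11−3)(11−10)(11−9)(11−4) = 8·1·2·7 = 112 ≡ 8, so v_3 = 8^{−1} = 5 (mod 13).
  i = 4 (α = 9): (9−3)(9−10)(9−11)(9−4) = 6·(−1)·(−2)·5 = 60 ≡ 8, so v_4 = 8^{−1} = 5 (mod 13).
  i = 5 (α = 4): (4−3)(4−10)(4−11)(4−9) = 1·(−6)·(−7)·(−5) = −210 ≡ 11, so v_5 = 11^{−1} = 6 (mod 13).
  v = [6, 4, 5, 5, 6].
Step 2: syndromes of r = [0, 2, 6, 0, 4] (all sums mod 13).
  S_0 = Σ v_i r_i = 6·0 + 4·2 + 5·6 + 5·0 + 6·4 = 62 ≡ 10.
  S_1 = Σ v_i α_i r_i = 6·3·0 + 4·10·2 + 5·11·6 + 5·9·0 + 6·4·4 = 506 ≡ 12.
  α_i^2 mod 13 = [9, 9, 4, 3, 3].
  S_2 = Σ v_i α_i^2 r_i = 6·9·0 + 4·9·2 + 5·4·6 + 5·3·0 + 6·3·4 = 264 ≡ 4.
  S = (10, 12, 4) ≠ 0, so r is not a codeword (an error is present).
Step 3: locate the error. For a single error e at position i, S_ℓ = v_i·e·α_i^ℓ, so α_err = S_1/S_0.
  S_0^{−1} = 10^{−1} = 4 (mod 13), so α_err = 12·4 = 48 ≡ 9 = α_4. Error position i = 4.
  Consistency check: S_2/S_1 = 4·12 = 48 ≡ 9 = α_err ✓ (single-error assumption holds).
Step 4: error magnitude e = S_0/v_4 = S_0·∏_{j≠4}(α_4 − α_j) = 10·8 = 80 ≡ 2 (mod 13).
Step 5: correct position 4: c_4 = r_4 − e = 0 − 2 ≡ 11 (mod 13). Hence c = [0, 2, 6, 11, 4].
  Check: interpolating c through the α_i gives m(x) = 1 + 4·x (degree < 2) with m(α_i) = c_i for every i, so c is indeed a codeword.


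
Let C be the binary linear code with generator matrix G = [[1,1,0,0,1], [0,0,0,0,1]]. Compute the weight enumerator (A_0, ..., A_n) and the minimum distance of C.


Weight distribution: A_0 = 1, A_1 = 1, A_2 = 1, A_3 = 1. Minimum distance d = 1.

Enumerate all 2^2 = 4 messages m ∈ F_2^2.
For each, compute codeword c = mG in F_2^5, then tally its weight.
  m = 00 → c = 00000, weight = 0.
  m = 10 → c = 11001, weight = 3.
  m = 01 → c = 00001, weight = 1.
  m = 11 → c = 11000, weight = 2.
Tally weights:
  weight 0: 1 codewords.
  weight 1: 1 codewords.
  weight 2: 1 codewords.
  weight 3: 1 codewords.
Minimum distance d = smallest w > 0 with A_w > 0 = 1.
Sanity: Σ A_w = 4 = 2^2 = 4 ✓.


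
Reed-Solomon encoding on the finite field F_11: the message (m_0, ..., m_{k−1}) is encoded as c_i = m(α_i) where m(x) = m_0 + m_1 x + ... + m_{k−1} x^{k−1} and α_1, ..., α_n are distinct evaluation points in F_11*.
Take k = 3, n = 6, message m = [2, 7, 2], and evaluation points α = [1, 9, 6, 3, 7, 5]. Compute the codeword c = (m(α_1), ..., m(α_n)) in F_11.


c = [0, 7, 6, 8, 6, 10]

Message polynomial: m(x) = 2 + 7·x + 2·x^2 (mod 11).
For each evaluation point α_i, compute m(α_i) mod 11:
  α_1 = 1: Horner steps 2 → 9 → 0, so m(1) = 0.
  α_2 = 9: Horner steps 2 → 3 → 7, so m(9) = 7.
  α_3 = 6: Horner steps 2 → 8 → 6, so m(6) = 6.
  α_4 = 3: Horner steps 2 → 2 → 8, so m(3) = 8.
  α_5 = 7: Horner steps 2 → 10 → 6, so m(7) = 6.
  α_6 = 5: Horner steps 2 → 6 → 10, so m(5) = 10.
Codeword c = [0, 7, 6, 8, 6, 10] ∈ F_11^6.


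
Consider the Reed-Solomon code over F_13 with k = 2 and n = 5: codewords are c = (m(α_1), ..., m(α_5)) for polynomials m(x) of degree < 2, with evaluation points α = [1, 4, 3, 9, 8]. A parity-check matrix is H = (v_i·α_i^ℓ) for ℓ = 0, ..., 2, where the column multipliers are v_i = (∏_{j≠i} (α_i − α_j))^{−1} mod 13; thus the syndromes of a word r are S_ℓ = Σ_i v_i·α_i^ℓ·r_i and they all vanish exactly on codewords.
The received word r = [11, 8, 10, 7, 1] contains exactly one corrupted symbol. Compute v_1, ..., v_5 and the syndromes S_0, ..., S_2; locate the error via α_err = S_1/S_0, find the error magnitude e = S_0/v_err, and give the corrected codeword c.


S = (12, 9, 10), error at position 2, error magnitude e = 5, c = [11, 3, 10, 7, 1].

Step 1: column multipliers v_i = (∏_{j≠i}(α_i − α_j))^{−1} mod 13.
  i = 1 (α = 1): (1−4)(1−3)(1−9)(1−8) = (−3)·(−2)·(−8)·(−7) = 336 ≡ 11, so v_1 = 11^{−1} = 6 (mod 13).
  i = 2 (α = 4): (4−1)(4−3)(4−9)(4−8) = 3·1·(−5)·(−4) = 60 ≡ 8, so v_2 = 8^{−1} = 5 (mod 13).
  i = 3 (α = 3): (3−1)(3−4)(3−9)(3−8) = 2·(−1)·(−6)·(−5) = −60 ≡ 5, so v_3 = 5^{−1} = 8 (mod 13).
  i = 4 (α = 9): (9−1)(9−4)(9−3)(9−8) = 8·5·6·1 = 240 ≡ 6, so v_4 = 6^{−1} = 11 (mod 13).
  i = 5 (α = 8): (8−1)(8−4)(8−3)(8−9) = 7·4·5·(−1) = −140 ≡ 3, so v_5 = 3^{−1} = 9 (mod 13).
  v = [6, 5, 8, 11, 9].
Step 2: syndromes of r = [11, 8, 10, 7, 1] (all sums mod 13).
  S_0 = Σ v_i r_i = 6·11 + 5·8 + 8·10 + 11·7 + 9·1 = 272 ≡ 12.
  S_1 = Σ v_i α_i r_i = 6·1·11 + 5·4·8 + 8·3·10 + 11·9·7 + 9·8·1 = 1231 ≡ 9.
  α_i^2 mod 13 = [1, 3, 9, 3, 12].
  S_2 = Σ v_i α_i^2 r_i = 6·1·11 + 5·3·8 + 8·9·10 + 11·3·7 + 9·12·1 = 1245 ≡ 10.
  S = (12, 9, 10) ≠ 0, so r is not a codeword (an error is present).
Step 3: locate the error. For a single error e at position i, S_ℓ = v_i·e·α_i^ℓ, so α_err = S_1/S_0.
  S_0^{−1} = 12^{−1} = 12 (mod 13), so α_err = 9·12 = 108 ≡ 4 = α_2. Error position i = 2.
  Consistency check: S_2/S_1 = 10·3 = 30 ≡ 4 = α_err ✓ (single-error assumption holds).
Step 4: error magnitude e = S_0/v_2 = S_0·∏_{j≠2}(α_2 − α_j) = 12·8 = 96 ≡ 5 (mod 13).
Step 5: correct position 2: c_2 = r_2 − e = 8 − 5 ≡ 3 (mod 13). Hence c = [11, 3, 10, 7, 1].
  Check: interpolating c through the α_i gives m(x) = 5 + 6·x (degree < 2) with m(α_i) = c_i for every i, so c is indeed a codeword.


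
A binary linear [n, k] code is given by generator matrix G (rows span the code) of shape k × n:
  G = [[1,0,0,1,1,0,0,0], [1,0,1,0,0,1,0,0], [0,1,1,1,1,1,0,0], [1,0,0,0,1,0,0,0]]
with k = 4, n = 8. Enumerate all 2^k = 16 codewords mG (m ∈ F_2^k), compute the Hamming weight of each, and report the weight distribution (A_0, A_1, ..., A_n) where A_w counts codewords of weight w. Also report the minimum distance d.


Weight distribution: A_0 = 1, A_1 = 2, A_2 = 2, A_3 = 4, A_4 = 5, A_5 = 2. Minimum distance d = 1.

Enumerate all 2^4 = 16 messages m ∈ F_2^4.
For each, compute codeword c = mG in F_2^8, then tally its weight.
  m = 0000 → c = 00000000, weight = 0.
  m = 1000 → c = 10011000, weight = 3.
  m = 0100 → c = 10100100, weight = 3.
  m = 1100 → c = 00111100, weight = 4.
  m = 0010 → c = 01111100, weight = 5.
  m = 1010 → c = 11100100, weight = 4.
  m = 0110 → c = 11011000, weight = 4.
  m = 1110 → c = 01000000, weight = 1.
  m = 0001 → c = 10001000, weight = 2.
  m = 1001 → c = 00010000, weight = 1.
  m = 0101 → c = 00101100, weight = 3.
  m = 1101 → c = 10110100, weight = 4.
  m = 0011 → c = 11110100, weight = 5.
  m = 1011 → c = 01101100, weight = 4.
  m = 0111 → c = 01010000, weight = 2.
  m = 1111 → c = 11001000, weight = 3.
Tally weights:
  weight 0: 1 codewords.
  weight 1: 2 codewords.
  weight 2: 2 codewords.
  weight 3: 4 codewords.
  weight 4: 5 codewords.
  weight 5: 2 codewords.
Minimum distance d = smallest w > 0 with A_w > 0 = 1.
Sanity: Σ A_w = 16 = 2^4 = 16 ✓.


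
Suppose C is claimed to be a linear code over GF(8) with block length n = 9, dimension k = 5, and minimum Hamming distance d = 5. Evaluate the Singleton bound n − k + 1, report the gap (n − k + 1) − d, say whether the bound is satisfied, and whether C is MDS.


Singleton RHS = n − k + 1 = 5, slack = 0, bound satisfied, MDS.

Singleton bound: d ≤ n − k + 1.
Here n = 9, k = 5, so n − k + 1 = 5.
Given d = 5, check d ≤ 5: YES.
Slack = (n − k + 1) − d = 0.
The code is MDS (slack = 0).
Description: the claimed parameters are [9, 5, 5]_8; such a code would be MDS (meets Singleton bound).


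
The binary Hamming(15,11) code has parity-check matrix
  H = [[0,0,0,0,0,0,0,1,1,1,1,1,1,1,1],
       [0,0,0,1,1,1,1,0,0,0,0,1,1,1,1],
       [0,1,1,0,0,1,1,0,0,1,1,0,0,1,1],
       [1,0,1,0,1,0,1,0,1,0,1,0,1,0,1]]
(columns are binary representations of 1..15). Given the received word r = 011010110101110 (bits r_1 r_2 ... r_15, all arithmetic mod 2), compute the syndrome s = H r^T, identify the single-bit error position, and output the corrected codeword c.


s = (1, 1, 1, 0)^T, error position = 14, corrected codeword c = 011010110101100

Compute s = H r^T mod 2 one row at a time:
  s_1 = 1 + 0 + 1 + 0 + 1 + 1 + 1 + 0 = 5 ≡ 1 (mod 2).
  s_2 = 0 + 1 + 0 + 1 + 1 + 1 + 1 + 0 = 5 ≡ 1 (mod 2).
  s_3 = 1 + 1 + 0 + 1 + 1 + 0 + 1 + 0 = 5 ≡ 1 (mod 2).
  s_4 = 0 + 1 + 1 + 1 + 0 + 0 + 1 + 0 = 4 ≡ 0 (mod 2).
s = (1, 1, 1, 0)^T — this equals column 14 of H (binary 1110), so error is at position 14.
Correct: flip bit 14 of r = 011010110101110 to get c = 011010110101100.


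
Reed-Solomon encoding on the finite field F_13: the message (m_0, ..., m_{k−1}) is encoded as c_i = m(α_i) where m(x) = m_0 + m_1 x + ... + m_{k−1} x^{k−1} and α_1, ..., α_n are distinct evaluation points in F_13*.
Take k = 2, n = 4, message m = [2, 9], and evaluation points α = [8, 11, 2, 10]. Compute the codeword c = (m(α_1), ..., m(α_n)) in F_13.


c = [9, 10, 7, 1]

Message polynomial: m(x) = 2 + 9·x (mod 13).
For each evaluation point α_i, compute m(α_i) mod 13:
  α_1 = 8: Horner steps 9 → 9, so m(8) = 9.
  α_2 = 11: Horner steps 9 → 10, so m(11) = 10.
  α_3 = 2: Horner steps 9 → 7, so m(2) = 7.
  α_4 = 10: Horner steps 9 → 1, so m(10) = 1.
Codeword c = [9, 10, 7, 1] ∈ F_13^4.


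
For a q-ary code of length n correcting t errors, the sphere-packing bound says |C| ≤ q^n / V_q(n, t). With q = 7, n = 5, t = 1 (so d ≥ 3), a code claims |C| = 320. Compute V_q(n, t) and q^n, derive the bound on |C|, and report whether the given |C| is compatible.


V_q(n, t) = 31, q^n = 16807, Hamming bound = 542, |C| = 320 ≤ bound (satisfied).

Step 1: Compute V_q(n, t) = Σ_{j=0}^1 C(n, j) (q−1)^j.
  j = 0: C(5,0)·(6)^0 = 1·1 = 1.
  j = 1: C(5,1)·(6)^1 = 5·6 = 30.
  V_q(n, t) = 1 + 30 = 31.
Step 2: q^n = 7^5 = 16807.
Step 3: Hamming bound ⌊q^n / V_q(n,t)⌋ = ⌊16807/31⌋ = 542.
Step 4: Compare |C| = 320 to 542: satisfied.
The claimed |C| lies below the Hamming bound.


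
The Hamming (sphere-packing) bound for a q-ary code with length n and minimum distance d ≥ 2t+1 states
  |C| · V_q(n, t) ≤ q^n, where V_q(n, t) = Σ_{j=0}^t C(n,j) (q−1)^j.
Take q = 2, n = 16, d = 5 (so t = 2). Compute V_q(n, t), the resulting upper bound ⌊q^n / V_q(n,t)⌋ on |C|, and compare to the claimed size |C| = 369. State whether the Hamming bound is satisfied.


V_q(n, t) = 137, q^n = 65536, Hamming bound = 478, |C| = 369 ≤ bound (satisfied).

Step 1: Compute V_q(n, t) = Σ_{j=0}^2 C(n, j) (q−1)^j.
  j = 0: C(16,0)·(1)^0 = 1·1 = 1.
  j = 1: C(16,1)·(1)^1 = 16·1 = 16.
  j = 2: C(16,2)·(1)^2 = 120·1 = 120.
  V_q(n, t) = 1 + 16 + 120 = 137.
Step 2: q^n = 2^16 = 65536.
Step 3: Hamming bound ⌊q^n / V_q(n,t)⌋ = ⌊65536/137⌋ = 478.
Step 4: Compare |C| = 369 to 478: satisfied.
The claimed |C| lies below the Hamming bound.


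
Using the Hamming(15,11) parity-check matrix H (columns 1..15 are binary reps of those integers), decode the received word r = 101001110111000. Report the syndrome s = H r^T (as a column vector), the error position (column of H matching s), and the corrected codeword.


s = (0, 1, 1, 0)^T, error position = 6, corrected codeword c = 101000110111000

Compute s = H r^T mod 2 one row at a time:
  s_1 = 1 + 0 + 1 + 1 + 1 + 0 + 0 + 0 = 4 ≡ 0 (mod 2).
  s_2 = 0 + 0 + 1 + 1 + 1 + 0 + 0 + 0 = 3 ≡ 1 (mod 2).
  s_3 = 0 + 1 + 1 + 1 + 1 + 1 + 0 + 0 = 5 ≡ 1 (mod 2).
  s_4 = 1 + 1 + 0 + 1 + 0 + 1 + 0 + 0 = 4 ≡ 0 (mod 2).
s = (0, 1, 1, 0)^T — this equals column 6 of H (binary 0110), so error is at position 6.
Correct: flip bit 6 of r = 101001110111000 to get c = 101000110111000.


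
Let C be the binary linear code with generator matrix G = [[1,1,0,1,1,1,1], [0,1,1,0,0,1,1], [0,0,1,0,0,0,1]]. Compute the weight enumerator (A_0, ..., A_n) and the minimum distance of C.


Weight distribution: A_0 = 1, A_2 = 2, A_4 = 3, A_6 = 2. Minimum distance d = 2.

Enumerate all 2^3 = 8 messages m ∈ F_2^3.
For each, compute codeword c = mG in F_2^7, then tally its weight.
  m = 000 → c = 0000000, weight = 0.
  m = 100 → c = 1101111, weight = 6.
  m = 010 → c = 0110011, weight = 4.
  m = 110 → c = 1011100, weight = 4.
  m = 001 → c = 0010001, weight = 2.
  m = 101 → c = 1111110, weight = 6.
  m = 011 → c = 0100010, weight = 2.
  m = 111 → c = 1001101, weight = 4.
Tally weights:
  weight 0: 1 codewords.
  weight 2: 2 codewords.
  weight 4: 3 codewords.
  weight 6: 2 codewords.
Minimum distance d = smallest w > 0 with A_w > 0 = 2.
Sanity: Σ A_w = 8 = 2^3 = 8 ✓.


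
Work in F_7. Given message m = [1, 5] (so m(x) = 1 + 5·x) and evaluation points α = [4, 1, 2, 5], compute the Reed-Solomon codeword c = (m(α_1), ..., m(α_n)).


c = [0, 6, 4, 5]

Message polynomial: m(x) = 1 + 5·x (mod 7).
For each evaluation point α_i, compute m(α_i) mod 7:
  α_1 = 4: Horner steps 5 → 0, so m(4) = 0.
  α_2 = 1: Horner steps 5 → 6, so m(1) = 6.
  α_3 = 2: Horner steps 5 → 4, so m(2) = 4.
  α_4 = 5: Horner steps 5 → 5, so m(5) = 5.
Codeword c = [0, 6, 4, 5] ∈ F_7^4.


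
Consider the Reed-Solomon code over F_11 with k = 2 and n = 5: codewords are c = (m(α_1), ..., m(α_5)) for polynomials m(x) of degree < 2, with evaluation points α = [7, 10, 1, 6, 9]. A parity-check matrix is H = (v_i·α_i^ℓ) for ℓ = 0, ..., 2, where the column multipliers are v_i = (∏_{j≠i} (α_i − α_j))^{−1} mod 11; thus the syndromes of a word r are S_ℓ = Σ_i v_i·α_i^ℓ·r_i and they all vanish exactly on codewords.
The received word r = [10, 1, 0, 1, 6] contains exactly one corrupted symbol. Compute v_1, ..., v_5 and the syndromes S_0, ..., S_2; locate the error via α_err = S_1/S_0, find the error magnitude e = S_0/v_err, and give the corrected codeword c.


S = (7, 4, 7), error at position 2, error magnitude e = 8, c = [10, 4, 0, 1, 6].

Step 1: column multipliers v_i = (∏_{j≠i}(α_i − α_j))^{−1} mod 11.
  i = 1 (α = 7): (7−10)(7−1)(7−6)(7−9) = (−3)·6·1·(−2) = 36 ≡ 3, so v_1 = 3^{−1} = 4 (mod 11).
  i = 2 (α = 10): (10−7)(10−1)(10−6)(10−9) = 3·9·4·1 = 108 ≡ 9, so v_2 = 9^{−1} = 5 (mod 11).
  i = 3 (α = 1): (1−7)(1−10)(1−6)(1−9) = (−6)·(−9)·(−5)·(−8) = 2160 ≡ 4, so v_3 = 4^{−1} = 3 (mod 11).
  i = 4 (α = 6): (6−7)(6−10)(6−1)(6−9) = (−1)·(−4)·5·(−3) = −60 ≡ 6, so v_4 = 6^{−1} = 2 (mod 11).
  i = 5 (α = 9): (9−7)(9−10)(9−1)(9−6) = 2·(−1)·8·3 = −48 ≡ 7, so v_5 = 7^{−1} = 8 (mod 11).
  v = [4, 5, 3, 2, 8].
Step 2: syndromes of r = [10, 1, 0, 1, 6] (all sums mod 11).
  S_0 = Σ v_i r_i = 4·10 + 5·1 + 3·0 + 2·1 + 8·6 = 95 ≡ 7.
  S_1 = Σ v_i α_i r_i = 4·7·10 + 5·10·1 + 3·1·0 + 2·6·1 + 8·9·6 = 774 ≡ 4.
  α_i^2 mod 11 = [5, 1, 1, 3, 4].
  S_2 = Σ v_i α_i^2 r_i = 4·5·10 + 5·1·1 + 3·1·0 + 2·3·1 + 8·4·6 = 403 ≡ 7.
  S = (7, 4, 7) ≠ 0, so r is not a codeword (an error is present).
Step 3: locate the error. For a single error e at position i, S_ℓ = v_i·e·α_i^ℓ, so α_err = S_1/S_0.
  S_0^{−1} = 7^{−1} = 8 (mod 11), so α_err = 4·8 = 32 ≡ 10 = α_2. Error position i = 2.
  Consistency check: S_2/S_1 = 7·3 = 21 ≡ 10 = α_err ✓ (single-error assumption holds).
Step 4: error magnitude e = S_0/v_2 = S_0·∏_{j≠2}(α_2 − α_j) = 7·9 = 63 ≡ 8 (mod 11).
Step 5: correct position 2: c_2 = r_2 − e = 1 − 8 ≡ 4 (mod 11). Hence c = [10, 4, 0, 1, 6].
  Check: interpolating c through the α_i gives m(x) = 2 + 9·x (degree < 2) with m(α_i) = c_i for every i, so c is indeed a codeword.
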